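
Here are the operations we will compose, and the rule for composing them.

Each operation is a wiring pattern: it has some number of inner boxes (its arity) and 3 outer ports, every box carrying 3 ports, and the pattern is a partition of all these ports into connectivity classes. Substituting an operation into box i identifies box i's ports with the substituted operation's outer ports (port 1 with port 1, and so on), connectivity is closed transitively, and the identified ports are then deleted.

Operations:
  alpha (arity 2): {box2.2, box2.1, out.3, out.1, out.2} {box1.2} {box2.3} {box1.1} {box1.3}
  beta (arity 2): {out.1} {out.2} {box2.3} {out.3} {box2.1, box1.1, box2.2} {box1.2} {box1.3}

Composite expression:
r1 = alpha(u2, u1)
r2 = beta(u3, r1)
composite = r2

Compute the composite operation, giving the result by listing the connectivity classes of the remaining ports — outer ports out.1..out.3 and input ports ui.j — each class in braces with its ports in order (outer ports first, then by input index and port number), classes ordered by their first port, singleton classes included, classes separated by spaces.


Substituting into beta glues patterns; closure does the rest.
the subtree at alpha composes to {out.1, out.2, out.3, u1.1, u1.2} {u1.3} {u2.1} {u2.2} {u2.3} on (u2, u1); out.j = own outer ports
the subtree at beta composes to {out.1} {out.2} {out.3} {u1.1, u1.2, u3.1} {u1.3} {u2.1} {u2.2} {u2.3} {u3.2} {u3.3} on (u3, u2, u1); out.j = own outer ports

{out.1} {out.2} {out.3} {u1.1, u1.2, u3.1} {u1.3} {u2.1} {u2.2} {u2.3} {u3.2} {u3.3}


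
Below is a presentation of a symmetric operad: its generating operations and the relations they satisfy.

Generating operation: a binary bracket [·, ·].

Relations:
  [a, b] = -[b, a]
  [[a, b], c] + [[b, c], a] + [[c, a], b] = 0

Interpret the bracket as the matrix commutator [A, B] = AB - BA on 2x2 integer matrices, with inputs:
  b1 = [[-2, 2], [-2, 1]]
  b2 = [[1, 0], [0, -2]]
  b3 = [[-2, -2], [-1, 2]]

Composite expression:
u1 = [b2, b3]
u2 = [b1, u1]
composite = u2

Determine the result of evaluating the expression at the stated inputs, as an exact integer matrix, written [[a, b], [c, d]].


[b2, b3] = [[0, -6], [3, 0]]
[b1, [b2, b3]] = [[-6, 18], [9, 6]]

[[-6, 18], [9, 6]]


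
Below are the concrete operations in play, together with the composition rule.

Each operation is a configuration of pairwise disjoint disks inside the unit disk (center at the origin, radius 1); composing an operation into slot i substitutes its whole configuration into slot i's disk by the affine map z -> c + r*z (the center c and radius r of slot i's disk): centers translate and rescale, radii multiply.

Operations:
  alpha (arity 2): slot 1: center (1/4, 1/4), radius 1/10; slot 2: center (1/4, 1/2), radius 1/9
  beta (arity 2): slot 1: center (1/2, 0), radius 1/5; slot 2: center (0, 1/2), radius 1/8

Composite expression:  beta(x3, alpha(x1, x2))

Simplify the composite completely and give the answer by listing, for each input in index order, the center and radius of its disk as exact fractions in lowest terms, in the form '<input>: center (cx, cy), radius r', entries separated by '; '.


Only the slot chain above each x matters under beta; compose those maps.
tracing x3 down its 1-map path: center (1/2, 0), radius 1/5
tracing x1 down its 2-map path: center (1/32, 17/32), radius 1/80
tracing x2 down its 2-map path: center (1/32, 9/16), radius 1/72

x1: center (1/32, 17/32), radius 1/80; x2: center (1/32, 9/16), radius 1/72; x3: center (1/2, 0), radius 1/5


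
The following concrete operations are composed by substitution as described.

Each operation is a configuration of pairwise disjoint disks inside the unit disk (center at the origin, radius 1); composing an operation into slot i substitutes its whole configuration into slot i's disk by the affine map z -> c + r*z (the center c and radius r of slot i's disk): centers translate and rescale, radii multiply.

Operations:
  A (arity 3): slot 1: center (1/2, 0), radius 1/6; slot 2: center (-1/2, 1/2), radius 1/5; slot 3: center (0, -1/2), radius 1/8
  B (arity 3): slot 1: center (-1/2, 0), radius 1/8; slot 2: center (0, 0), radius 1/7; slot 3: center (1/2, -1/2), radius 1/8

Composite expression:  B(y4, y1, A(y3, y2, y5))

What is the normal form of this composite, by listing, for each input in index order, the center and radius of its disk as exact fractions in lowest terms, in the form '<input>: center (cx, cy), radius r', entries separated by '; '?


y1: center (0, 0), radius 1/7; y2: center (7/16, -7/16), radius 1/40; y3: center (9/16, -1/2), radius 1/48; y4: center (-1/2, 0), radius 1/8; y5: center (1/2, -9/16), radius 1/64

Nesting under B composes maps z -> c + r*z down each y-path.
y4: after 1 affine step, its disk has center (-1/2, 0), radius 1/8
y1: after 1 affine step, its disk has center (0, 0), radius 1/7
y3: after 2 affine steps, its disk has center (9/16, -1/2), radius 1/48
y2: after 2 affine steps, its disk has center (7/16, -7/16), radius 1/40
y5: after 2 affine steps, its disk has center (1/2, -9/16), radius 1/64


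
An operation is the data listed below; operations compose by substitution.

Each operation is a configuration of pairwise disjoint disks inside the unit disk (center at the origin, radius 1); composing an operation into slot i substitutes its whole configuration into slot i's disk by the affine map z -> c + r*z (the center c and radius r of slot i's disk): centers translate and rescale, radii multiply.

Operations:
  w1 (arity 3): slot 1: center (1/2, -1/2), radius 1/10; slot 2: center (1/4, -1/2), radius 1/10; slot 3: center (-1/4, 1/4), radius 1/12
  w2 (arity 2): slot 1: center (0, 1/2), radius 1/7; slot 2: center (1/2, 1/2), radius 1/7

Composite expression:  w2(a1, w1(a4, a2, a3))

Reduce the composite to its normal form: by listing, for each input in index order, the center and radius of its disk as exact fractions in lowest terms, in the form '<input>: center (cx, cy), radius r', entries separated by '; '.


a1: center (0, 1/2), radius 1/7; a2: center (15/28, 3/7), radius 1/70; a3: center (13/28, 15/28), radius 1/84; a4: center (4/7, 3/7), radius 1/70


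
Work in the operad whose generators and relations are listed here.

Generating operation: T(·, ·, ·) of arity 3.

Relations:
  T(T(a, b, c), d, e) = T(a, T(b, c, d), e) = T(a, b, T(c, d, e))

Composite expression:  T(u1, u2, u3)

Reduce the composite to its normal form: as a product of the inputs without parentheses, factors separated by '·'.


All parenthesizations of T agree; list the u-inputs left to right.
T(u1, u2, u3) collapses to u1 · u2 · u3

u1 · u2 · u3


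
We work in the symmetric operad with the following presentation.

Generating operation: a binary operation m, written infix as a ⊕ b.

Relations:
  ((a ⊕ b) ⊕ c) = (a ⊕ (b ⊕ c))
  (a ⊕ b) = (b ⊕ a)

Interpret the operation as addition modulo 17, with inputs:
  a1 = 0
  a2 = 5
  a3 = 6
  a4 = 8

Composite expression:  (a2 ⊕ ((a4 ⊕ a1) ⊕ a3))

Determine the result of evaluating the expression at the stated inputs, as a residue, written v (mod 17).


2 (mod 17)

(a4 ⊕ a1) = 8
((a4 ⊕ a1) ⊕ a3) = 14
(a2 ⊕ ((a4 ⊕ a1) ⊕ a3)) = 2


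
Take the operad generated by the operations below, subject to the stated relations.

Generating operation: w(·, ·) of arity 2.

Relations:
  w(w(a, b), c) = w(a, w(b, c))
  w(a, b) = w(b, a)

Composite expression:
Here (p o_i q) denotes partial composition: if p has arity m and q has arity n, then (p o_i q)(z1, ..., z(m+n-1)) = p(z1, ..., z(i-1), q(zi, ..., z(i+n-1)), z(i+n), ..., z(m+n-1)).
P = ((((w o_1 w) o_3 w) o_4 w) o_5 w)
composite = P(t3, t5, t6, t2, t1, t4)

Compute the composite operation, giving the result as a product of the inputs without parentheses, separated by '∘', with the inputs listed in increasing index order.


t1 ∘ t2 ∘ t3 ∘ t4 ∘ t5 ∘ t6

Both nesting and order wash out for w; what remains is which t's occur.
w(t3, t5) linearizes to t3 ∘ t5
w(t1, t4) linearizes to t1 ∘ t4
w(t2, w(t1, t4)) linearizes to t2 ∘ t1 ∘ t4
w(t6, w(t2, w(t1, t4))) linearizes to t6 ∘ t2 ∘ t1 ∘ t4
w(w(t3, t5), w(t6, w(t2, w(t1, t4)))) linearizes to t3 ∘ t5 ∘ t6 ∘ t2 ∘ t1 ∘ t4
commutativity sorts the factors: t1 ∘ t2 ∘ t3 ∘ t4 ∘ t5 ∘ t6


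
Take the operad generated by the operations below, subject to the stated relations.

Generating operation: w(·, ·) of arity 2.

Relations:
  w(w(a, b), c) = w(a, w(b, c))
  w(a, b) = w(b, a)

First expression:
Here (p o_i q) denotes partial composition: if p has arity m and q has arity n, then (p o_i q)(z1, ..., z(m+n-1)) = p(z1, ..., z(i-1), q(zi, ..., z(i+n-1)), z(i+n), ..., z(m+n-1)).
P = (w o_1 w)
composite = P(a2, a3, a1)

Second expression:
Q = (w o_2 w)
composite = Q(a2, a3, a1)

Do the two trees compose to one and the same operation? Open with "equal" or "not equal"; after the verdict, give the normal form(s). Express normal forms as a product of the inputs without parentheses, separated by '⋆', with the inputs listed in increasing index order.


equal: each reduces to a1 ⋆ a2 ⋆ a3

In normal form, the first expression is a1 ⋆ a2 ⋆ a3
In normal form, the second expression is a1 ⋆ a2 ⋆ a3
Identical normal forms: equal.


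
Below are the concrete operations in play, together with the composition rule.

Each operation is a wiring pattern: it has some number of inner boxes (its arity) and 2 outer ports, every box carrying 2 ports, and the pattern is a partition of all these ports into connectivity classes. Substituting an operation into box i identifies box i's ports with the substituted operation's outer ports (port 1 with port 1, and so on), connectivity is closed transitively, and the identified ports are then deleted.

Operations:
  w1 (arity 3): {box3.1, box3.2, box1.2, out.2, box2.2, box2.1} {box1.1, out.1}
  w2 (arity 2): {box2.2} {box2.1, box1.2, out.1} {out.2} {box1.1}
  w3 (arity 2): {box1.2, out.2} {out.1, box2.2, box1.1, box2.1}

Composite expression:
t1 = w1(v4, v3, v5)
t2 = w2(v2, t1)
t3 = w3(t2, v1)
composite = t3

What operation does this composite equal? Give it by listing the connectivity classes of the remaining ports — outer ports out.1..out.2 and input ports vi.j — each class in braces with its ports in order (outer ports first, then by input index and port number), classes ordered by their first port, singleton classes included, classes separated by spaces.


{out.1, v1.1, v1.2, v2.2, v4.1} {out.2} {v2.1} {v3.1, v3.2, v4.2, v5.1, v5.2}


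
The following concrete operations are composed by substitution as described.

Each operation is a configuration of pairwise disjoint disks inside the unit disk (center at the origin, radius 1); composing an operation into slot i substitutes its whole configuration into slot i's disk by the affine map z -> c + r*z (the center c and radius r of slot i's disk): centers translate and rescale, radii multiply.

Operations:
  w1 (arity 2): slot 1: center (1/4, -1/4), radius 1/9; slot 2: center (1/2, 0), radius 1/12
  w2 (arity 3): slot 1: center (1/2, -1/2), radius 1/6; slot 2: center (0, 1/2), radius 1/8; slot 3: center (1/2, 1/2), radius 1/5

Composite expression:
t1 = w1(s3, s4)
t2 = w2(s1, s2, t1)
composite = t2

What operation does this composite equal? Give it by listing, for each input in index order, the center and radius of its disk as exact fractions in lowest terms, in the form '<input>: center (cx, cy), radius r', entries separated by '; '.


s1: center (1/2, -1/2), radius 1/6; s2: center (0, 1/2), radius 1/8; s3: center (11/20, 9/20), radius 1/45; s4: center (3/5, 1/2), radius 1/60

Nesting under w2 composes maps z -> c + r*z down each s-path.
input s1: composing its 1 substitution step yields center (1/2, -1/2), radius 1/6
input s2: composing its 1 substitution step yields center (0, 1/2), radius 1/8
input s3: composing its 2 substitution steps yields center (11/20, 9/20), radius 1/45
input s4: composing its 2 substitution steps yields center (3/5, 1/2), radius 1/60


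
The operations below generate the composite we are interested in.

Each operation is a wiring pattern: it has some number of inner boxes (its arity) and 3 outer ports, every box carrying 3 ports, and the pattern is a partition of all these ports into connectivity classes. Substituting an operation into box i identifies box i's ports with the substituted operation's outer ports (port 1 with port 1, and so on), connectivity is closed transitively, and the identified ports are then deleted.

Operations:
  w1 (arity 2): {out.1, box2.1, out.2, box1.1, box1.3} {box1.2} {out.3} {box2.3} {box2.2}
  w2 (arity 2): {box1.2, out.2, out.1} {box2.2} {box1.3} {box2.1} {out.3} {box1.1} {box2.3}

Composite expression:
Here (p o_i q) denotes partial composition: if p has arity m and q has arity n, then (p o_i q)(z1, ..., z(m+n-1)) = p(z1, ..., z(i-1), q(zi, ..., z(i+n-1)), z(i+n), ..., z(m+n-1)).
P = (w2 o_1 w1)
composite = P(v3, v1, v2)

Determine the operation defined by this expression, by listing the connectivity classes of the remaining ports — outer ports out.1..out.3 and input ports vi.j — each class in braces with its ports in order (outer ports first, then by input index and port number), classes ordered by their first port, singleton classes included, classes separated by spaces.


{out.1, out.2, v1.1, v3.1, v3.3} {out.3} {v1.2} {v1.3} {v2.1} {v2.2} {v2.3} {v3.2}

After gluing at w2, chains via deleted ports link the v-ports.
stage w1: inputs (v3, v1), connectivity {out.1, out.2, v1.1, v3.1, v3.3} {out.3} {v1.2} {v1.3} {v3.2}, out.j its boundary
stage w2: inputs (v3, v1, v2), connectivity {out.1, out.2, v1.1, v3.1, v3.3} {out.3} {v1.2} {v1.3} {v2.1} {v2.2} {v2.3} {v3.2}, out.j its boundary


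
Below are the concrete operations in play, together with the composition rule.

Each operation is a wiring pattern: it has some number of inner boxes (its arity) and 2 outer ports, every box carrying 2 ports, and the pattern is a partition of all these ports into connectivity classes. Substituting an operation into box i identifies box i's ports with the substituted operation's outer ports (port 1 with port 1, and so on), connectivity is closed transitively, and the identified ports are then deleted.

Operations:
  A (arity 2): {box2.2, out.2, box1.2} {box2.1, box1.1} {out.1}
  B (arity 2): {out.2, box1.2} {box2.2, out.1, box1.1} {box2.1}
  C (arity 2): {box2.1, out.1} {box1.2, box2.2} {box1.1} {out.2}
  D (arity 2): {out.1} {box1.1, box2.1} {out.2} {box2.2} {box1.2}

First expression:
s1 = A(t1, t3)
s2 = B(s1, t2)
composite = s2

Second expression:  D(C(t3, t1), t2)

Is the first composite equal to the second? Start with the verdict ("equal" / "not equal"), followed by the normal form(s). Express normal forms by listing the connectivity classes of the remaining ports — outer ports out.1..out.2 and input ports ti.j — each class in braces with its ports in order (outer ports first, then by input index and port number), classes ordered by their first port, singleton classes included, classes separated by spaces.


not equal; first: {out.1, t2.2} {out.2, t1.2, t3.2} {t1.1, t3.1} {t2.1}; second: {out.1} {out.2} {t1.1, t2.1} {t1.2, t3.2} {t2.2} {t3.1}

Normal form of the first expression: {out.1, t2.2} {out.2, t1.2, t3.2} {t1.1, t3.1} {t2.1}
Normal form of the second expression: {out.1} {out.2} {t1.1, t2.1} {t1.2, t3.2} {t2.2} {t3.1}
Distinct normal forms: not equal.


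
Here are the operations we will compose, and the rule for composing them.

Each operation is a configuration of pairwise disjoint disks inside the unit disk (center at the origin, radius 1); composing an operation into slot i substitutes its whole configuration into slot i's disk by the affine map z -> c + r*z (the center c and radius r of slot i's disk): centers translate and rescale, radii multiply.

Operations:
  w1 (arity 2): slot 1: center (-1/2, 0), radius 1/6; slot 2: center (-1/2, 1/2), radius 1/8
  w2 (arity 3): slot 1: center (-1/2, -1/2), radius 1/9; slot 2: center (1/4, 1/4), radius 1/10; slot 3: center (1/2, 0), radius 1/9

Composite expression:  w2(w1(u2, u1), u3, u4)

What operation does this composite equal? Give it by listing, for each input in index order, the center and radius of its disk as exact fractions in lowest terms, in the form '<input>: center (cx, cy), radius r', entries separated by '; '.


u1: center (-5/9, -4/9), radius 1/72; u2: center (-5/9, -1/2), radius 1/54; u3: center (1/4, 1/4), radius 1/10; u4: center (1/2, 0), radius 1/9

Each u-disk chains the slot maps above it in w2; radii multiply.
u2 passes through 2 substitutions, ending at center (-5/9, -1/2), radius 1/54
u1 passes through 2 substitutions, ending at center (-5/9, -4/9), radius 1/72
u3 passes through 1 substitution, ending at center (1/4, 1/4), radius 1/10
u4 passes through 1 substitution, ending at center (1/2, 0), radius 1/9


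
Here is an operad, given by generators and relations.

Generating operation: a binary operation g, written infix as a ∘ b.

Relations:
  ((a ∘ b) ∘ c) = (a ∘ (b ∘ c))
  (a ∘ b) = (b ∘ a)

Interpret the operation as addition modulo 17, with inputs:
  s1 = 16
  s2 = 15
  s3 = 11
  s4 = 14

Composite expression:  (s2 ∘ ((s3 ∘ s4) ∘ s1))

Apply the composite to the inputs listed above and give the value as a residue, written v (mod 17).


5 (mod 17)

(s3 ∘ s4) = 8
((s3 ∘ s4) ∘ s1) = 7
(s2 ∘ ((s3 ∘ s4) ∘ s1)) = 5


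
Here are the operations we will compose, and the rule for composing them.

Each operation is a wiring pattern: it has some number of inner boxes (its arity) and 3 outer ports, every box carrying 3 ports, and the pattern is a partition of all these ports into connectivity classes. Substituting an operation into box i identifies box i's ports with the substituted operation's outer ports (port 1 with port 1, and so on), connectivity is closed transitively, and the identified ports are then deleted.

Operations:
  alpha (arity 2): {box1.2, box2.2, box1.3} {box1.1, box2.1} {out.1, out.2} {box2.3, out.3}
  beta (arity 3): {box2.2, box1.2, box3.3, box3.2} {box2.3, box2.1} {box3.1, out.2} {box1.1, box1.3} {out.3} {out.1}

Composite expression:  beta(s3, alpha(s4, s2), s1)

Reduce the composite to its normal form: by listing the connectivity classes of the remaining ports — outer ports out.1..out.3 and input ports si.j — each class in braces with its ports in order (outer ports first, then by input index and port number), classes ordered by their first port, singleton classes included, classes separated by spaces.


Substituting into beta glues patterns; closure does the rest.
after alpha, the pattern on (s4, s2) reads {out.1, out.2} {out.3, s2.3} {s2.1, s4.1} {s2.2, s4.2, s4.3} (out.j = its outer ports)
after beta, the pattern on (s3, s4, s2, s1) reads {out.1} {out.2, s1.1} {out.3} {s1.2, s1.3, s2.3, s3.2} {s2.1, s4.1} {s2.2, s4.2, s4.3} {s3.1, s3.3} (out.j = its outer ports)

{out.1} {out.2, s1.1} {out.3} {s1.2, s1.3, s2.3, s3.2} {s2.1, s4.1} {s2.2, s4.2, s4.3} {s3.1, s3.3}


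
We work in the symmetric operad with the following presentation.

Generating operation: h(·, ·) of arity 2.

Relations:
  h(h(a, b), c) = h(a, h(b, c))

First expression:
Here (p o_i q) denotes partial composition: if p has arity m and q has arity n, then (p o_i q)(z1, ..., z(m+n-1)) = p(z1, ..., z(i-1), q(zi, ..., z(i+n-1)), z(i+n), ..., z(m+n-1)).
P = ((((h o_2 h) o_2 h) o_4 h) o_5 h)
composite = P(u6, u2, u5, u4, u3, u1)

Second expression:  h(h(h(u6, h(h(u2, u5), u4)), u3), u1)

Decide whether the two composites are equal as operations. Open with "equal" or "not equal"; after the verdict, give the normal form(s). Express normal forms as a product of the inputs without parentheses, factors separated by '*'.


equal; the common form is u6 * u2 * u5 * u4 * u3 * u1

Reducing the first expression gives u6 * u2 * u5 * u4 * u3 * u1
Reducing the second expression gives u6 * u2 * u5 * u4 * u3 * u1
The forms coincide; equal.


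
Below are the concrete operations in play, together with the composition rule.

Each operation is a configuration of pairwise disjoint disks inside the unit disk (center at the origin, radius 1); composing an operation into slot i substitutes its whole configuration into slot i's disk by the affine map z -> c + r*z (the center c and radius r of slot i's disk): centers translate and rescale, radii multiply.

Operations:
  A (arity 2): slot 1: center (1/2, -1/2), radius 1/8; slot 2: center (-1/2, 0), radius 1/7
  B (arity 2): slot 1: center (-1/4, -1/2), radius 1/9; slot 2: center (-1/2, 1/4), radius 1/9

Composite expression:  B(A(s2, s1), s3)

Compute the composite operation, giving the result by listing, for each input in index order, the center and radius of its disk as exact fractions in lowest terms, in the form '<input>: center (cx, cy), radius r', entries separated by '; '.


Nesting under B composes maps z -> c + r*z down each s-path.
input s2: applying the 2 nested substitutions gives center (-7/36, -5/9), radius 1/72
input s1: applying the 2 nested substitutions gives center (-11/36, -1/2), radius 1/63
input s3: applying the 1 nested substitution gives center (-1/2, 1/4), radius 1/9

s1: center (-11/36, -1/2), radius 1/63; s2: center (-7/36, -5/9), radius 1/72; s3: center (-1/2, 1/4), radius 1/9


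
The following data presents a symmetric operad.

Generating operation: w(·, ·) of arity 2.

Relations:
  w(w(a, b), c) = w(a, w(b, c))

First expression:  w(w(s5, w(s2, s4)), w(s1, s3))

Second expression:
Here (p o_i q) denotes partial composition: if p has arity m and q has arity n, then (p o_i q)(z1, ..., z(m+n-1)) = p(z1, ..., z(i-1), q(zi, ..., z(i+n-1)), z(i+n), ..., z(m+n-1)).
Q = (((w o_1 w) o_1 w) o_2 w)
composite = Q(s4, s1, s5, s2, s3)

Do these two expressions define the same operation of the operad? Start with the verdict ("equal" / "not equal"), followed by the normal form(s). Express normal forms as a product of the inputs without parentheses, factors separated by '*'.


The first composite normalizes to s5 * s2 * s4 * s1 * s3
The second composite normalizes to s4 * s1 * s5 * s2 * s3
No match — not equal.

not equal; the first gives s5 * s2 * s4 * s1 * s3 and the second s4 * s1 * s5 * s2 * s3


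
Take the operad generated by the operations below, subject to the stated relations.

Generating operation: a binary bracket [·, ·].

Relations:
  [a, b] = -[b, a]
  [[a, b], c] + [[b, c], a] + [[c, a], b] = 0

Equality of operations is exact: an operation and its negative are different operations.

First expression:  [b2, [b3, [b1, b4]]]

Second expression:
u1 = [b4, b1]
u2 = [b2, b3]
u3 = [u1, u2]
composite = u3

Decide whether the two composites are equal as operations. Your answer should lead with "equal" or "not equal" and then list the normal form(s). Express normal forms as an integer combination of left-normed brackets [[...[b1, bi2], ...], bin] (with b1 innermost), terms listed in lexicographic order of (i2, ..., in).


In normal form, the first expression is [[[b1, b4], b3], b2]
In normal form, the second expression is -[[[b1, b4], b2], b3] + [[[b1, b4], b3], b2]
No match — not equal.

not equal — first [[[b1, b4], b3], b2], second -[[[b1, b4], b2], b3] + [[[b1, b4], b3], b2]


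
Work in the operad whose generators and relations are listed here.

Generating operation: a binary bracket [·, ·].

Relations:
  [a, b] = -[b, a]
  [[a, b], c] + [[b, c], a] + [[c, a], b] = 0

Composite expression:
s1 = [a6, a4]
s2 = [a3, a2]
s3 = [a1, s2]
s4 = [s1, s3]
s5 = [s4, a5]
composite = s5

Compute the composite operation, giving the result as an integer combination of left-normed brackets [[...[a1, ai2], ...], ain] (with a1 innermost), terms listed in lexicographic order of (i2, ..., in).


-[[[[[a1, a2], a3], a4], a6], a5] + [[[[[a1, a2], a3], a6], a4], a5] + [[[[[a1, a3], a2], a4], a6], a5] - [[[[[a1, a3], a2], a6], a4], a5]


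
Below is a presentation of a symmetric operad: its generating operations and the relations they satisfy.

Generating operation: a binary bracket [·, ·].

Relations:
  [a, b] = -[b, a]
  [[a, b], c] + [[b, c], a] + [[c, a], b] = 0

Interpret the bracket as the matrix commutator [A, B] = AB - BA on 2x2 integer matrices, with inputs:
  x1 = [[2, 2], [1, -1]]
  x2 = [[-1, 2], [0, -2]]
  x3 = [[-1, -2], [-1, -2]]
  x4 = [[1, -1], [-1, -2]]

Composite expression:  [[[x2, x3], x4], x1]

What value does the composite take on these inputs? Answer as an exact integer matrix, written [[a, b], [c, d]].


[x2, x3] = [[-2, -4], [1, 2]]
[[x2, x3], x4] = [[5, 16], [-1, -5]]
[[[x2, x3], x4], x1] = [[18, -28], [-13, -18]]

[[18, -28], [-13, -18]]


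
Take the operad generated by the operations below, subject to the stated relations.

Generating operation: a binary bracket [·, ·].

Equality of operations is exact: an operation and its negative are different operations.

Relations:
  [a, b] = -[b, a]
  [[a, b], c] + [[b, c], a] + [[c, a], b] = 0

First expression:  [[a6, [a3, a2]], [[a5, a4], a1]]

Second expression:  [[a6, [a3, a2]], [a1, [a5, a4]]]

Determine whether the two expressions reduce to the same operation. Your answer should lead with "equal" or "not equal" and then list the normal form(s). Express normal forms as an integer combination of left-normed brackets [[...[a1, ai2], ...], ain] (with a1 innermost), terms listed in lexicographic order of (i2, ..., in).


not equal; the first gives -[[[[[a1, a4], a5], a2], a3], a6] + [[[[[a1, a4], a5], a3], a2], a6] + [[[[[a1, a4], a5], a6], a2], a3] - [[[[[a1, a4], a5], a6], a3], a2] + [[[[[a1, a5], a4], a2], a3], a6] - [[[[[a1, a5], a4], a3], a2], a6] - [[[[[a1, a5], a4], a6], a2], a3] + [[[[[a1, a5], a4], a6], a3], a2] and the second [[[[[a1, a4], a5], a2], a3], a6] - [[[[[a1, a4], a5], a3], a2], a6] - [[[[[a1, a4], a5], a6], a2], a3] + [[[[[a1, a4], a5], a6], a3], a2] - [[[[[a1, a5], a4], a2], a3], a6] + [[[[[a1, a5], a4], a3], a2], a6] + [[[[[a1, a5], a4], a6], a2], a3] - [[[[[a1, a5], a4], a6], a3], a2]

In normal form, the first expression is -[[[[[a1, a4], a5], a2], a3], a6] + [[[[[a1, a4], a5], a3], a2], a6] + [[[[[a1, a4], a5], a6], a2], a3] - [[[[[a1, a4], a5], a6], a3], a2] + [[[[[a1, a5], a4], a2], a3], a6] - [[[[[a1, a5], a4], a3], a2], a6] - [[[[[a1, a5], a4], a6], a2], a3] + [[[[[a1, a5], a4], a6], a3], a2]
In normal form, the second expression is [[[[[a1, a4], a5], a2], a3], a6] - [[[[[a1, a4], a5], a3], a2], a6] - [[[[[a1, a4], a5], a6], a2], a3] + [[[[[a1, a4], a5], a6], a3], a2] - [[[[[a1, a5], a4], a2], a3], a6] + [[[[[a1, a5], a4], a3], a2], a6] + [[[[[a1, a5], a4], a6], a2], a3] - [[[[[a1, a5], a4], a6], a3], a2]
The forms do not match — not equal.


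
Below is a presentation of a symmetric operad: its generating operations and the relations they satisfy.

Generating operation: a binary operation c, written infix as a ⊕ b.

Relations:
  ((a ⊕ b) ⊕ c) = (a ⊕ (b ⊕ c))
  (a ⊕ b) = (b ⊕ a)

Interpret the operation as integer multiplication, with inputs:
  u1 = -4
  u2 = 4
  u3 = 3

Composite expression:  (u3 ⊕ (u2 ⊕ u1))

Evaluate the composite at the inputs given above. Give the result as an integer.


-48

(u2 ⊕ u1) = -16
(u3 ⊕ (u2 ⊕ u1)) = -48


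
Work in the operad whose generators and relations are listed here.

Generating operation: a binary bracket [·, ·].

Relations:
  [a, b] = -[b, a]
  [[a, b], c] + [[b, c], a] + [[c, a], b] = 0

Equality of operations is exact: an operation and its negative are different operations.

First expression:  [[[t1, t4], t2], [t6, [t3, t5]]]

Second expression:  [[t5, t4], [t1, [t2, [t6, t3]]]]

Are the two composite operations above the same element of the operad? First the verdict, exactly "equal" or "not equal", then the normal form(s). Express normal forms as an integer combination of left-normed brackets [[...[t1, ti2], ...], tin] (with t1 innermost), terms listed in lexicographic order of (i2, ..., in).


not equal; the first gives -[[[[[t1, t4], t2], t3], t5], t6] + [[[[[t1, t4], t2], t5], t3], t6] + [[[[[t1, t4], t2], t6], t3], t5] - [[[[[t1, t4], t2], t6], t5], t3] and the second -[[[[[t1, t2], t3], t6], t4], t5] + [[[[[t1, t2], t3], t6], t5], t4] + [[[[[t1, t2], t6], t3], t4], t5] - [[[[[t1, t2], t6], t3], t5], t4] + [[[[[t1, t3], t6], t2], t4], t5] - [[[[[t1, t3], t6], t2], t5], t4] - [[[[[t1, t6], t3], t2], t4], t5] + [[[[[t1, t6], t3], t2], t5], t4]

The first expression, normalized: -[[[[[t1, t4], t2], t3], t5], t6] + [[[[[t1, t4], t2], t5], t3], t6] + [[[[[t1, t4], t2], t6], t3], t5] - [[[[[t1, t4], t2], t6], t5], t3]
The second expression, normalized: -[[[[[t1, t2], t3], t6], t4], t5] + [[[[[t1, t2], t3], t6], t5], t4] + [[[[[t1, t2], t6], t3], t4], t5] - [[[[[t1, t2], t6], t3], t5], t4] + [[[[[t1, t3], t6], t2], t4], t5] - [[[[[t1, t3], t6], t2], t5], t4] - [[[[[t1, t6], t3], t2], t4], t5] + [[[[[t1, t6], t3], t2], t5], t4]
No match — not equal.


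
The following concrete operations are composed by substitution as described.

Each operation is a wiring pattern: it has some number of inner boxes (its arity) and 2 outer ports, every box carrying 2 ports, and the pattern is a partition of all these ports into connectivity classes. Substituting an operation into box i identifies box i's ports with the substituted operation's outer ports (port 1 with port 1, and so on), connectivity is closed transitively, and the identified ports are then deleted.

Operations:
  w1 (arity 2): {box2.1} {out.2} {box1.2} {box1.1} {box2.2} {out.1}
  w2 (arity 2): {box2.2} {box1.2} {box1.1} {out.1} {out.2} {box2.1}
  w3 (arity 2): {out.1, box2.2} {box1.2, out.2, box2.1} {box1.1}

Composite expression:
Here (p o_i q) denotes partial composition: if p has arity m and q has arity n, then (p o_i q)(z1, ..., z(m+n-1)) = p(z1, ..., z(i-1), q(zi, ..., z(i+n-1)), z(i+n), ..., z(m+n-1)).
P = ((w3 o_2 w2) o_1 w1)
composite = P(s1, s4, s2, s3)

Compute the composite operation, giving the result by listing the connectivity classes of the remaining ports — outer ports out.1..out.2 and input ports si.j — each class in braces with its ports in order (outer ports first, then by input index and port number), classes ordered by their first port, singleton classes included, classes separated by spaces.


{out.1} {out.2} {s1.1} {s1.2} {s2.1} {s2.2} {s3.1} {s3.2} {s4.1} {s4.2}

Reachability decides: close wires over w3-identified ports.
through w1, on inputs (s1, s4): {out.1} {out.2} {s1.1} {s1.2} {s4.1} {s4.2} (out.j = stage outer ports)
through w2, on inputs (s2, s3): {out.1} {out.2} {s2.1} {s2.2} {s3.1} {s3.2} (out.j = stage outer ports)
through w3, on inputs (s1, s4, s2, s3): {out.1} {out.2} {s1.1} {s1.2} {s2.1} {s2.2} {s3.1} {s3.2} {s4.1} {s4.2} (out.j = stage outer ports)


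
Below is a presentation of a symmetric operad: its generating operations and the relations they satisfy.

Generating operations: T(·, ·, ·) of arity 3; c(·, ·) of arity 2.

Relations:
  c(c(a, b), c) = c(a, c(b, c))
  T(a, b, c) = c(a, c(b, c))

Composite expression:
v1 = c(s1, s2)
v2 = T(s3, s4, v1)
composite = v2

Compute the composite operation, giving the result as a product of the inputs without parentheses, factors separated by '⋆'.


s3 ⋆ s4 ⋆ s1 ⋆ s2

Key point: T is associative — brackets drop, the s-order remains.
c(s1, s2) unparenthesizes to s1 ⋆ s2
T(s3, s4, c(s1, s2)) unparenthesizes to s3 ⋆ s4 ⋆ s1 ⋆ s2


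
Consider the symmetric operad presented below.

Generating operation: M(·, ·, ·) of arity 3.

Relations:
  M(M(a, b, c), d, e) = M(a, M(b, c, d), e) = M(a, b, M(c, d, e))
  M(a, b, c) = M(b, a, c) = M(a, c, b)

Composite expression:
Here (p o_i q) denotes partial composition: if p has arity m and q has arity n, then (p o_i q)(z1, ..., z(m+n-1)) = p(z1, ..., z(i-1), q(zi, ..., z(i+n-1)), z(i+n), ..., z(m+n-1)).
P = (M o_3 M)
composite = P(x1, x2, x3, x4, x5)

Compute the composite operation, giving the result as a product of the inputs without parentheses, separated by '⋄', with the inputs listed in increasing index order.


x1 ⋄ x2 ⋄ x3 ⋄ x4 ⋄ x5

Both nesting and order wash out for M; what remains is which x's occur.
M(x3, x4, x5) spells out as x3 ⋄ x4 ⋄ x5
M(x1, x2, M(x3, x4, x5)) spells out as x1 ⋄ x2 ⋄ x3 ⋄ x4 ⋄ x5
the factors in increasing index order: x1 ⋄ x2 ⋄ x3 ⋄ x4 ⋄ x5


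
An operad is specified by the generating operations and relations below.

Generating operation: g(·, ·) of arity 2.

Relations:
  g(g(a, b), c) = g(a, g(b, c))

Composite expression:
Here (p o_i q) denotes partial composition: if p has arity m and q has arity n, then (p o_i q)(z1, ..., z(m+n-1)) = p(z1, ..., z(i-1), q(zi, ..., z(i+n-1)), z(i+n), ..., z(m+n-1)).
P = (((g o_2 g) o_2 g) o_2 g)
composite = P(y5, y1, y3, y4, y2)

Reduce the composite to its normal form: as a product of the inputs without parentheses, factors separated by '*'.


y5 * y1 * y3 * y4 * y2

All parenthesizations of g agree; list the y-inputs left to right.
g(y1, y3) spells out as y1 * y3
g(g(y1, y3), y4) spells out as y1 * y3 * y4
g(g(g(y1, y3), y4), y2) spells out as y1 * y3 * y4 * y2
g(y5, g(g(g(y1, y3), y4), y2)) spells out as y5 * y1 * y3 * y4 * y2


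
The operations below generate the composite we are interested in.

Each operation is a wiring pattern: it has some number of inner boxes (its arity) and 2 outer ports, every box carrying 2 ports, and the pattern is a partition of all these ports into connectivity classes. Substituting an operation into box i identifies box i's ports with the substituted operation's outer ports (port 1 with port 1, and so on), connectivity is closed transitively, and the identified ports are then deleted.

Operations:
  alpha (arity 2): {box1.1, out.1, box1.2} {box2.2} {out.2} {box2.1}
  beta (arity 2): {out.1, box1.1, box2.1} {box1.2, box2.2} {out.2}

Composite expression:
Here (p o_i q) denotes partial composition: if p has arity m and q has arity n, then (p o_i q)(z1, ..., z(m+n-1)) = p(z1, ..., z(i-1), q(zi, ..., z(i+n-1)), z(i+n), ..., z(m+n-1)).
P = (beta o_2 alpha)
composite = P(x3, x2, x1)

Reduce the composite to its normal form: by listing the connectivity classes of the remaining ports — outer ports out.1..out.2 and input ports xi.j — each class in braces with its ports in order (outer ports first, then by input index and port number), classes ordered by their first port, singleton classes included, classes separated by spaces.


{out.1, x2.1, x2.2, x3.1} {out.2} {x1.1} {x1.2} {x3.2}

Reachability decides: close wires over beta-identified ports.
through alpha, on inputs (x2, x1): {out.1, x2.1, x2.2} {out.2} {x1.1} {x1.2} (out.j = stage outer ports)
through beta, on inputs (x3, x2, x1): {out.1, x2.1, x2.2, x3.1} {out.2} {x1.1} {x1.2} {x3.2} (out.j = stage outer ports)


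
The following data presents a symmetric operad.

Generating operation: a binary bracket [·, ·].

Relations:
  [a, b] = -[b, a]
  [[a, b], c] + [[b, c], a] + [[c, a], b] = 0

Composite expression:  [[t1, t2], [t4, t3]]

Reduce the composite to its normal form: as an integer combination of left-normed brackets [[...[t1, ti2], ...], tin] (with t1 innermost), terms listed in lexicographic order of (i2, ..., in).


Left-normed coefficients sit on the t1-initial expansion words.
Composite bracket: [[t1, t2], [t4, t3]]
Applying ab - ba throughout gives 8 signed words (2^3 = 8).
Words beginning with t1 determine it all:
  sign of t1t2t3t4 is -1, so it contributes -[[[t1, t2], t3], t4]
  sign of t1t2t4t3 is +1, so it contributes +[[[t1, t2], t4], t3]

-[[[t1, t2], t3], t4] + [[[t1, t2], t4], t3]


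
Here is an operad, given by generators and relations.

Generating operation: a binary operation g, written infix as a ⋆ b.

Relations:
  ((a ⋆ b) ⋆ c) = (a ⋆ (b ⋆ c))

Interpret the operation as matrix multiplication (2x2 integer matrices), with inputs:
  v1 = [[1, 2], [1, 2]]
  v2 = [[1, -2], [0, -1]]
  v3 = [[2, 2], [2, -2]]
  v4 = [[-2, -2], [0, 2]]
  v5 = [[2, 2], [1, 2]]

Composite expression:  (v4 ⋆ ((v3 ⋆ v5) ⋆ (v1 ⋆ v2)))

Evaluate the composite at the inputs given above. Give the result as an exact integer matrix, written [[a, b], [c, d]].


[[-32, 128], [4, -16]]

(v3 ⋆ v5) = [[6, 8], [2, 0]]
(v1 ⋆ v2) = [[1, -4], [1, -4]]
((v3 ⋆ v5) ⋆ (v1 ⋆ v2)) = [[14, -56], [2, -8]]
(v4 ⋆ ((v3 ⋆ v5) ⋆ (v1 ⋆ v2))) = [[-32, 128], [4, -16]]


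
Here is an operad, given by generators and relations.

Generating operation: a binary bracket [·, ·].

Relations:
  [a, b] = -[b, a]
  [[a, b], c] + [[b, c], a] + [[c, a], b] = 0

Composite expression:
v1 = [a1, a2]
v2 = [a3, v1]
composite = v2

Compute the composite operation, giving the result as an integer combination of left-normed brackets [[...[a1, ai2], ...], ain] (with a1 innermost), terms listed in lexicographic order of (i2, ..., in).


-[[a1, a2], a3]

Expand each bracket as ab - ba; the a1-initial words give the coefficients.
Composite bracket: [a3, [a1, a2]]
Full expansion: 4 signed words from ab - ba (2^2 = 4).
The a1-initial words carry the normal form:
  sign of a1a2a3 is -1, so it contributes -[[a1, a2], a3]


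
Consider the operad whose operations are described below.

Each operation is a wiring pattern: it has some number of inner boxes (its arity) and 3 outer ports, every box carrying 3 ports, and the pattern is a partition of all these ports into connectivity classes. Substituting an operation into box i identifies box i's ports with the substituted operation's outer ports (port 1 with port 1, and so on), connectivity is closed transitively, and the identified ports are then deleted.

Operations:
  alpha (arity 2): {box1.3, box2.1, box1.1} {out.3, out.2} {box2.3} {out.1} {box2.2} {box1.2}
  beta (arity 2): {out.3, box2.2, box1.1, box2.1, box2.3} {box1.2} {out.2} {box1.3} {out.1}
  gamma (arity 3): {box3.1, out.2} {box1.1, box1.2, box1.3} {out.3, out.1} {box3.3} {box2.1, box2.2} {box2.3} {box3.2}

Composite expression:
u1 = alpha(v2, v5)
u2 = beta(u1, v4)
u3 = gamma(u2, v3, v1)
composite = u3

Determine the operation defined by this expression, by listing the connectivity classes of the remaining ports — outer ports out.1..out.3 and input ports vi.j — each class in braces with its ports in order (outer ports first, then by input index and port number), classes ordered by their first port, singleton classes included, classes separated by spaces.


{out.1, out.3} {out.2, v1.1} {v1.2} {v1.3} {v2.1, v2.3, v5.1} {v2.2} {v3.1, v3.2} {v3.3} {v4.1, v4.2, v4.3} {v5.2} {v5.3}


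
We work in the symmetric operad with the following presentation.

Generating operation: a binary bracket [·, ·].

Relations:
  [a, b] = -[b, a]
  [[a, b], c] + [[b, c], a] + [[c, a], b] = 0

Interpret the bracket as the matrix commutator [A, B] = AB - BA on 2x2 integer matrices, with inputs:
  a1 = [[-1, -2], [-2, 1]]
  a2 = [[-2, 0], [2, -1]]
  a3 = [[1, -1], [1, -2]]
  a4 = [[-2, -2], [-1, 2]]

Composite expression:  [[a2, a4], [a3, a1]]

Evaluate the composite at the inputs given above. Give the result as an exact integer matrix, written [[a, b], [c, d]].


[[-64, -80], [-104, 64]]

[a2, a4] = [[4, 2], [-9, -4]]
[a3, a1] = [[4, -8], [4, -4]]
[[a2, a4], [a3, a1]] = [[-64, -80], [-104, 64]]


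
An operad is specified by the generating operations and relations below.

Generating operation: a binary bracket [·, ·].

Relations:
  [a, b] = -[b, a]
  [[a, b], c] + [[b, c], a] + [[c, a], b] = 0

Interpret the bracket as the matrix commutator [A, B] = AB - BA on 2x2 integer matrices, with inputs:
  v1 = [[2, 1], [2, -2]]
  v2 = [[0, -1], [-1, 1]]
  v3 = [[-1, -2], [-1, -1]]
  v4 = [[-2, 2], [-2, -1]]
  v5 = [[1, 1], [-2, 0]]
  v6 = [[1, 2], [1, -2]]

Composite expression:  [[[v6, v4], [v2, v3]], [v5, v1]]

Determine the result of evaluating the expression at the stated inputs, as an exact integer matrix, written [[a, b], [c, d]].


[v6, v4] = [[-6, 8], [5, 6]]
[v2, v3] = [[-1, 2], [-1, 1]]
[[v6, v4], [v2, v3]] = [[-18, -8], [-22, 18]]
[v5, v1] = [[4, -3], [-10, -4]]
[[[v6, v4], [v2, v3]], [v5, v1]] = [[14, 172], [-536, -14]]

[[14, 172], [-536, -14]]


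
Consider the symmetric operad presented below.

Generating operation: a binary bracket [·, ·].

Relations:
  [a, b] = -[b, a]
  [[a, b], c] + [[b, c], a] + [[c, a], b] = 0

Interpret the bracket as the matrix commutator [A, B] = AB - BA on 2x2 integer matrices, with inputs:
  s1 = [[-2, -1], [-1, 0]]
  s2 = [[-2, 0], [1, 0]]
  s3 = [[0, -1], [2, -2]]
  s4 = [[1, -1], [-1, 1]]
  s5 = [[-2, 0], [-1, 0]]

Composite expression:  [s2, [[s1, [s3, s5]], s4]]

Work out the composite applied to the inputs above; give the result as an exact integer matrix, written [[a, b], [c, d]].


[[0, 0], [-24, 0]]

[s3, s5] = [[1, -2], [-2, -1]]
[s1, [s3, s5]] = [[0, 6], [-6, 0]]
[[s1, [s3, s5]], s4] = [[-12, 0], [0, 12]]
[s2, [[s1, [s3, s5]], s4]] = [[0, 0], [-24, 0]]
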